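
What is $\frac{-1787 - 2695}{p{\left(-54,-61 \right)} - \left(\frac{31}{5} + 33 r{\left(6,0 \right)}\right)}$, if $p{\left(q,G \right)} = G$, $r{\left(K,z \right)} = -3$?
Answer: $- \frac{7470}{53} \approx -140.94$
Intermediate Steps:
$\frac{-1787 - 2695}{p{\left(-54,-61 \right)} - \left(\frac{31}{5} + 33 r{\left(6,0 \right)}\right)} = \frac{-1787 - 2695}{-61 - \left(-99 + \frac{31}{5}\right)} = - \frac{4482}{-61 + \left(\left(-31\right) \frac{1}{5} + 99\right)} = - \frac{4482}{-61 + \left(- \frac{31}{5} + 99\right)} = - \frac{4482}{-61 + \frac{464}{5}} = - \frac{4482}{\frac{159}{5}} = \left(-4482\right) \frac{5}{159} = - \frac{7470}{53}$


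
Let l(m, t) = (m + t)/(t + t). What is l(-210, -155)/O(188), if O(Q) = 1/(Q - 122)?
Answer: 2409/31 ≈ 77.710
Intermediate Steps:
l(m, t) = (m + t)/(2*t) (l(m, t) = (m + t)/((2*t)) = (m + t)*(1/(2*t)) = (m + t)/(2*t))
O(Q) = 1/(-122 + Q)
l(-210, -155)/O(188) = ((½)*(-210 - 155)/(-155))/(1/(-122 + 188)) = ((½)*(-1/155)*(-365))/(1/66) = 73/(62*(1/66)) = (73/62)*66 = 2409/31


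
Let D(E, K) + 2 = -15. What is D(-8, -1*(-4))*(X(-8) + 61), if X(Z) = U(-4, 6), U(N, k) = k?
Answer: -1139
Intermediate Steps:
D(E, K) = -17 (D(E, K) = -2 - 15 = -17)
X(Z) = 6
D(-8, -1*(-4))*(X(-8) + 61) = -17*(6 + 61) = -17*67 = -1139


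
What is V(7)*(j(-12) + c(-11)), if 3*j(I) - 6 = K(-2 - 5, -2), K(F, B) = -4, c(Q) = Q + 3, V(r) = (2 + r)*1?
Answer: -66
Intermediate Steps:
V(r) = 2 + r
c(Q) = 3 + Q
j(I) = 2/3 (j(I) = 2 + (1/3)*(-4) = 2 - 4/3 = 2/3)
V(7)*(j(-12) + c(-11)) = (2 + 7)*(2/3 + (3 - 11)) = 9*(2/3 - 8) = 9*(-22/3) = -66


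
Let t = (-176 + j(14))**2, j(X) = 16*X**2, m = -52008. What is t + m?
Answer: 8709592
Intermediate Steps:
t = 8761600 (t = (-176 + 16*14**2)**2 = (-176 + 16*196)**2 = (-176 + 3136)**2 = 2960**2 = 8761600)
t + m = 8761600 - 52008 = 8709592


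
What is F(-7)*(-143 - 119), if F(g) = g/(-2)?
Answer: -917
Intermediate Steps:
F(g) = -g/2 (F(g) = g*(-½) = -g/2)
F(-7)*(-143 - 119) = (-½*(-7))*(-143 - 119) = (7/2)*(-262) = -917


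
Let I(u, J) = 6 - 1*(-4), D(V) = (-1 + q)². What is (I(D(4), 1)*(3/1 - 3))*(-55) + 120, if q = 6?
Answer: 120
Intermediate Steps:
D(V) = 25 (D(V) = (-1 + 6)² = 5² = 25)
I(u, J) = 10 (I(u, J) = 6 + 4 = 10)
(I(D(4), 1)*(3/1 - 3))*(-55) + 120 = (10*(3/1 - 3))*(-55) + 120 = (10*(3*1 - 3))*(-55) + 120 = (10*(3 - 3))*(-55) + 120 = (10*0)*(-55) + 120 = 0*(-55) + 120 = 0 + 120 = 120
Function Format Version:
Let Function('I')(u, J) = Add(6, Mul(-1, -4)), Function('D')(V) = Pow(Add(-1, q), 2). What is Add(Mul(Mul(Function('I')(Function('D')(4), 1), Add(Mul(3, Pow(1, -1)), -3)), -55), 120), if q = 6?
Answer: 120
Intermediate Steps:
Function('D')(V) = 25 (Function('D')(V) = Pow(Add(-1, 6), 2) = Pow(5, 2) = 25)
Function('I')(u, J) = 10 (Function('I')(u, J) = Add(6, 4) = 10)
Add(Mul(Mul(Function('I')(Function('D')(4), 1), Add(Mul(3, Pow(1, -1)), -3)), -55), 120) = Add(Mul(Mul(10, Add(Mul(3, Pow(1, -1)), -3)), -55), 120) = Add(Mul(Mul(10, Add(Mul(3, 1), -3)), -55), 120) = Add(Mul(Mul(10, Add(3, -3)), -55), 120) = Add(Mul(Mul(10, 0), -55), 120) = Add(Mul(0, -55), 120) = Add(0, 120) = 120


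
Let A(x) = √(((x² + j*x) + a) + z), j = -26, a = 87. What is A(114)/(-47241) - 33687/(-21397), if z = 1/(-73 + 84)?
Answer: 33687/21397 - √1224410/519651 ≈ 1.5723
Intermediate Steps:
z = 1/11 ≈ 0.090909
A(x) = √(958/11 + x² - 26*x) (A(x) = √(((x² - 26*x) + 87) + 1/11) = √((87 + x² - 26*x) + 1/11) = √(958/11 + x² - 26*x))
A(114)/(-47241) - 33687/(-21397) = (√(10538 - 3146*114 + 121*114²)/11)/(-47241) - 33687/(-21397) = (√(10538 - 358644 + 121*12996)/11)*(-1/47241) - 33687*(-1/21397) = (√(10538 - 358644 + 1572516)/11)*(-1/47241) + 33687/21397 = (√1224410/11)*(-1/47241) + 33687/21397 = -√1224410/519651 + 33687/21397 = 33687/21397 - √1224410/519651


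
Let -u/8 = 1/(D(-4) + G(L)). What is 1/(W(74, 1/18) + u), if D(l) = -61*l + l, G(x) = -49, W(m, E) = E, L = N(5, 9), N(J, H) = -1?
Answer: 3438/47 ≈ 73.149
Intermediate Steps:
L = -1
D(l) = -60*l
u = -8/191 (u = -8/(-60*(-4) - 49) = -8/(240 - 49) = -8/191 ≈ -0.041885)
1/(W(74, 1/18) + u) = 1/(1/18 - 8/191) = 1/(47/3438) = 3438/47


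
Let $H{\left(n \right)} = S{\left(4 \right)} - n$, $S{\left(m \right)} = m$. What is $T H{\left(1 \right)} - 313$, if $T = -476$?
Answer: $-1741$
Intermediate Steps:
$H{\left(n \right)} = 4 - n$
$T H{\left(1 \right)} - 313 = - 476 \left(4 - 1\right) - 313 = \left(-476\right) 3 - 313 = -1428 - 313 = -1741$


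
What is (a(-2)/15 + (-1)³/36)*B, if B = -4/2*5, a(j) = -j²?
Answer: 53/18 ≈ 2.9444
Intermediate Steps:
B = -10 (B = -4*½*5 = -2*5 = -10)
(a(-2)/15 + (-1)³/36)*B = (-1*(-2)²/15 + (-1)³/36)*(-10) = (-1*4*(1/15) - 1*1/36)*(-10) = (-4*1/15 - 1/36)*(-10) = (-4/15 - 1/36)*(-10) = -53/180*(-10) = 53/18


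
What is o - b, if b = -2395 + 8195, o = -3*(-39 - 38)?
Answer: -5569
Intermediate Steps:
o = 231 (o = -3*(-77) = 231)
b = 5800
o - b = 231 - 1*5800 = 231 - 5800 = -5569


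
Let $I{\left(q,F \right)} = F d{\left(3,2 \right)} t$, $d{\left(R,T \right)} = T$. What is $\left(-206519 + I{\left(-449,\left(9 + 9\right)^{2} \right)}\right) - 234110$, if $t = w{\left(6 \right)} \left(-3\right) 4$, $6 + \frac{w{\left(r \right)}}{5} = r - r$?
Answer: $-207349$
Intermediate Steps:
$w{\left(r \right)} = -30$ ($w{\left(r \right)} = -30 + 5 \left(r - r\right) = -30 + 5 \cdot 0 = -30 + 0 = -30$)
$t = 360$ ($t = \left(-30\right) \left(-3\right) 4 = 90 \cdot 4 = 360$)
$I{\left(q,F \right)} = 720 F$ ($I{\left(q,F \right)} = F 2 \cdot 360 = 2 F 360 = 720 F$)
$\left(-206519 + I{\left(-449,\left(9 + 9\right)^{2} \right)}\right) - 234110 = \left(-206519 + 720 \left(9 + 9\right)^{2}\right) - 234110 = \left(-206519 + 720 \cdot 18^{2}\right) - 234110 = \left(-206519 + 720 \cdot 324\right) - 234110 = \left(-206519 + 233280\right) - 234110 = 26761 - 234110 = -207349$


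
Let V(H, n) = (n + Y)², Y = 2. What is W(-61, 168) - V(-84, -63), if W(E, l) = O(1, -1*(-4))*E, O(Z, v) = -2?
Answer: -3599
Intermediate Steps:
V(H, n) = (2 + n)² (V(H, n) = (n + 2)² = (2 + n)²)
W(E, l) = -2*E
W(-61, 168) - V(-84, -63) = -2*(-61) - (2 - 63)² = 122 - 1*(-61)² = 122 - 1*3721 = 122 - 3721 = -3599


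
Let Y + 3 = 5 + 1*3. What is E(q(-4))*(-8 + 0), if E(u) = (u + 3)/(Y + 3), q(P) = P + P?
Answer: 5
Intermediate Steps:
Y = 5 (Y = -3 + (5 + 1*3) = -3 + (5 + 3) = -3 + 8 = 5)
q(P) = 2*P
E(u) = 3/8 + u/8 (E(u) = (u + 3)/(5 + 3) = (3 + u)/8 = (3 + u)*(1/8) = 3/8 + u/8)
E(q(-4))*(-8 + 0) = (3/8 + (2*(-4))/8)*(-8 + 0) = (3/8 + (1/8)*(-8))*(-8) = (3/8 - 1)*(-8) = -5/8*(-8) = 5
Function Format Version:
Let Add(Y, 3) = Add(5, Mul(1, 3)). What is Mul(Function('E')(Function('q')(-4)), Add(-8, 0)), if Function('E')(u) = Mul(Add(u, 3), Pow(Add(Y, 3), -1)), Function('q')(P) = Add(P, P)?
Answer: 5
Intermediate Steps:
Y = 5 (Y = Add(-3, Add(5, Mul(1, 3))) = Add(-3, Add(5, 3)) = Add(-3, 8) = 5)
Function('q')(P) = Mul(2, P)
Function('E')(u) = Add(Rational(3, 8), Mul(Rational(1, 8), u)) (Function('E')(u) = Mul(Add(u, 3), Pow(Add(5, 3), -1)) = Mul(Add(3, u), Pow(8, -1)) = Mul(Add(3, u), Rational(1, 8)) = Add(Rational(3, 8), Mul(Rational(1, 8), u)))
Mul(Function('E')(Function('q')(-4)), Add(-8, 0)) = Mul(Add(Rational(3, 8), Mul(Rational(1, 8), Mul(2, -4))), Add(-8, 0)) = Mul(Add(Rational(3, 8), Mul(Rational(1, 8), -8)), -8) = Mul(Add(Rational(3, 8), -1), -8) = Mul(Rational(-5, 8), -8) = 5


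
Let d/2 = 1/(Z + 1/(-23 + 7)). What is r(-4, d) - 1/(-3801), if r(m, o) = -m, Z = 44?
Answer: 15205/3801 ≈ 4.0003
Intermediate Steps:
d = 32/703 (d = 2/(44 + 1/(-23 + 7)) = 2/(44 + 1/(-16)) = 2/(44 - 1/16) = 2/(703/16) = 2*(16/703) = 32/703 ≈ 0.045519)
r(-4, d) - 1/(-3801) = -1*(-4) - 1/(-3801) = 4 - 1*(-1/3801) = 4 + 1/3801 = 15205/3801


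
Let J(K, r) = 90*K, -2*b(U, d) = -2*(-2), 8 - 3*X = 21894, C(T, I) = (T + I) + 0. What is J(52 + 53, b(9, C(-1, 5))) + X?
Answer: 6464/3 ≈ 2154.7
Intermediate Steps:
C(T, I) = I + T (C(T, I) = (I + T) + 0 = I + T)
X = -21886/3 (X = 8/3 - ⅓*21894 = 8/3 - 7298 = -21886/3 ≈ -7295.3)
b(U, d) = -2 (b(U, d) = -(-1)*(-2) = -½*4 = -2)
J(52 + 53, b(9, C(-1, 5))) + X = 90*(52 + 53) - 21886/3 = 90*105 - 21886/3 = 9450 - 21886/3 = 6464/3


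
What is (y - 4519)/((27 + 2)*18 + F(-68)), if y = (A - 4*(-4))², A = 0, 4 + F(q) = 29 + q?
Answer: -4263/479 ≈ -8.8998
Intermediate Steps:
F(q) = 25 + q (F(q) = -4 + (29 + q) = 25 + q)
y = 256 (y = (0 - 4*(-4))² = (0 + 16)² = 16² = 256)
(y - 4519)/((27 + 2)*18 + F(-68)) = (256 - 4519)/((27 + 2)*18 + (25 - 68)) = -4263/(29*18 - 43) = -4263/(522 - 43) = -4263/479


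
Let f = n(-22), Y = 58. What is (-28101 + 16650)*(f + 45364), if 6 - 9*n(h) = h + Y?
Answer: -519424994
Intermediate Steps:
n(h) = -52/9 - h/9 (n(h) = ⅔ - (h + 58)/9 = ⅔ - (58 + h)/9 = ⅔ + (-58/9 - h/9) = -52/9 - h/9)
f = -10/3 (f = -52/9 - ⅑*(-22) = -52/9 + 22/9 = -10/3 ≈ -3.3333)
(-28101 + 16650)*(f + 45364) = (-28101 + 16650)*(-10/3 + 45364) = -11451*136082/3 = -519424994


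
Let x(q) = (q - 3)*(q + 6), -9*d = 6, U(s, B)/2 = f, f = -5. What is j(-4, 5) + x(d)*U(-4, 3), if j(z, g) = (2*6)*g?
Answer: 2300/9 ≈ 255.56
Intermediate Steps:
U(s, B) = -10 (U(s, B) = 2*(-5) = -10)
d = -⅔ (d = -⅑*6 = -⅔ ≈ -0.66667)
j(z, g) = 12*g
x(q) = (-3 + q)*(6 + q)
j(-4, 5) + x(d)*U(-4, 3) = 12*5 + (-18 + (-⅔)² + 3*(-⅔))*(-10) = 60 + (-18 + 4/9 - 2)*(-10) = 60 - 176/9*(-10) = 60 + 1760/9 = 2300/9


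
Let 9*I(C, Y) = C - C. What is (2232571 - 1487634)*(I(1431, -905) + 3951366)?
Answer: 2943518733942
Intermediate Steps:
I(C, Y) = 0 (I(C, Y) = (C - C)/9 = (⅑)*0 = 0)
(2232571 - 1487634)*(I(1431, -905) + 3951366) = (2232571 - 1487634)*(0 + 3951366) = 744937*3951366 = 2943518733942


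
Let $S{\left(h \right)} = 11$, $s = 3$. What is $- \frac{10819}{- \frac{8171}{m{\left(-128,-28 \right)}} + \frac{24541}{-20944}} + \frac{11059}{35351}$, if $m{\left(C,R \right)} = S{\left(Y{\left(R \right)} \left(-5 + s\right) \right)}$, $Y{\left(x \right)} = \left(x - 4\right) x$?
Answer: $\frac{8182616671111}{550843700875} \approx 14.855$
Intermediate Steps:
$Y{\left(x \right)} = x \left(-4 + x\right)$ ($Y{\left(x \right)} = \left(-4 + x\right) x = x \left(-4 + x\right)$)
$m{\left(C,R \right)} = 11$
$- \frac{10819}{- \frac{8171}{m{\left(-128,-28 \right)}} + \frac{24541}{-20944}} + \frac{11059}{35351} = - \frac{10819}{- \frac{8171}{11} + \frac{24541}{-20944}} + \frac{11059}{35351} = - \frac{10819}{\left(-8171\right) \frac{1}{11} + 24541 \left(- \frac{1}{20944}\right)} + 11059 \cdot \frac{1}{35351} = - \frac{10819}{- \frac{8171}{11} - \frac{2231}{1904}} + \frac{11059}{35351} = - \frac{10819}{- \frac{15582125}{20944}} + \frac{11059}{35351} = \left(-10819\right) \left(- \frac{20944}{15582125}\right) + \frac{11059}{35351} = \frac{226593136}{15582125} + \frac{11059}{35351} = \frac{8182616671111}{550843700875}$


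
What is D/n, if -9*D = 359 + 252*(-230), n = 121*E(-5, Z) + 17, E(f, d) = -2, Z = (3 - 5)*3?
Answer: -57601/2025 ≈ -28.445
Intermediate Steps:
Z = -6 (Z = -2*3 = -6)
n = -225 (n = 121*(-2) + 17 = -242 + 17 = -225)
D = 57601/9 (D = -(359 + 252*(-230))/9 = -(359 - 57960)/9 = -⅑*(-57601) = 57601/9 ≈ 6400.1)
D/n = (57601/9)/(-225) = (57601/9)*(-1/225) = -57601/2025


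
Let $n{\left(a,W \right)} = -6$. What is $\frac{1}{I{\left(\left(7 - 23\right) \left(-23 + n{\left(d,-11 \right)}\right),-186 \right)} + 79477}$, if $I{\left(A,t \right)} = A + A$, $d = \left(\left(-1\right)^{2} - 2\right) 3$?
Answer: $\frac{1}{80405} \approx 1.2437 \cdot 10^{-5}$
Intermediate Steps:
$d = -3$ ($d = \left(1 - 2\right) 3 = \left(-1\right) 3 = -3$)
$I{\left(A,t \right)} = 2 A$
$\frac{1}{I{\left(\left(7 - 23\right) \left(-23 + n{\left(d,-11 \right)}\right),-186 \right)} + 79477} = \frac{1}{2 \left(7 - 23\right) \left(-23 - 6\right) + 79477} = \frac{1}{2 \left(\left(-16\right) \left(-29\right)\right) + 79477} = \frac{1}{2 \cdot 464 + 79477} = \frac{1}{928 + 79477} = \frac{1}{80405}$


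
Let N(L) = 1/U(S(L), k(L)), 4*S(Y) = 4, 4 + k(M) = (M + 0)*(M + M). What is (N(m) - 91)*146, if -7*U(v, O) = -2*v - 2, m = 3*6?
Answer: -26061/2 ≈ -13031.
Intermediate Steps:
k(M) = -4 + 2*M**2 (k(M) = -4 + (M + 0)*(M + M) = -4 + M*(2*M) = -4 + 2*M**2)
S(Y) = 1 (S(Y) = (1/4)*4 = 1)
m = 18
U(v, O) = 2/7 + 2*v/7 (U(v, O) = -(-2*v - 2)/7 = -(-2 - 2*v)/7 = 2/7 + 2*v/7)
N(L) = 7/4 (N(L) = 1/(2/7 + (2/7)*1) = 1/(2/7 + 2/7) = 1/(4/7) = 7/4)
(N(m) - 91)*146 = (7/4 - 91)*146 = -357/4*146 = -26061/2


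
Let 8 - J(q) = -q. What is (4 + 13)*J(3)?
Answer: 187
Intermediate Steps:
J(q) = 8 + q (J(q) = 8 - (-1)*q = 8 + q)
(4 + 13)*J(3) = (4 + 13)*(8 + 3) = 17*11 = 187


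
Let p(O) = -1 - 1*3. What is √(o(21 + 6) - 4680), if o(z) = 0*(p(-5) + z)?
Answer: 6*I*√130 ≈ 68.411*I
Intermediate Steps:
p(O) = -4 (p(O) = -1 - 3 = -4)
o(z) = 0 (o(z) = 0*(-4 + z) = 0)
√(o(21 + 6) - 4680) = √(0 - 4680) = √(-4680) = 6*I*√130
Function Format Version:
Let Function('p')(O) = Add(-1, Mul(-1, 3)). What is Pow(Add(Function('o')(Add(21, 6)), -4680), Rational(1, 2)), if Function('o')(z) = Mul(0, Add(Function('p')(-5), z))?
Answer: Mul(6, I, Pow(130, Rational(1, 2))) ≈ Mul(68.411, I)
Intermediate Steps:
Function('p')(O) = -4 (Function('p')(O) = Add(-1, -3) = -4)
Function('o')(z) = 0 (Function('o')(z) = Mul(0, Add(-4, z)) = 0)
Pow(Add(Function('o')(Add(21, 6)), -4680), Rational(1, 2)) = Pow(Add(0, -4680), Rational(1, 2)) = Pow(-4680, Rational(1, 2)) = Mul(6, I, Pow(130, Rational(1, 2)))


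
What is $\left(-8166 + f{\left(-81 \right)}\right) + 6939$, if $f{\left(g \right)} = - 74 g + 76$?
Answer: $4843$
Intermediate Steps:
$f{\left(g \right)} = 76 - 74 g$
$\left(-8166 + f{\left(-81 \right)}\right) + 6939 = \left(-8166 + \left(76 - -5994\right)\right) + 6939 = \left(-8166 + \left(76 + 5994\right)\right) + 6939 = \left(-8166 + 6070\right) + 6939 = -2096 + 6939 = 4843$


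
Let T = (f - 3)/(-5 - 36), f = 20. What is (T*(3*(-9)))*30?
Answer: 13770/41 ≈ 335.85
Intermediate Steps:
T = -17/41 (T = (20 - 3)/(-5 - 36) = 17/(-41) = 17*(-1/41) = -17/41 ≈ -0.41463)
(T*(3*(-9)))*30 = -51*(-9)/41*30 = -17/41*(-27)*30 = (459/41)*30 = 13770/41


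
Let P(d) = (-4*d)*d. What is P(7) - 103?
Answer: -299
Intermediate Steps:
P(d) = -4*d**2
P(7) - 103 = -4*7**2 - 103 = -4*49 - 103 = -196 - 103 = -299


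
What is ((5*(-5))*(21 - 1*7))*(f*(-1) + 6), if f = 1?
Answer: -1750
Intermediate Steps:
((5*(-5))*(21 - 1*7))*(f*(-1) + 6) = ((5*(-5))*(21 - 1*7))*(1*(-1) + 6) = (-25*(21 - 7))*(-1 + 6) = -25*14*5 = -350*5 = -1750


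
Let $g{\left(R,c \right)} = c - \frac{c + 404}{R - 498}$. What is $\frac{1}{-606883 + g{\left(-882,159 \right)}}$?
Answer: $- \frac{1380}{837278557} \approx -1.6482 \cdot 10^{-6}$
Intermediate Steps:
$g{\left(R,c \right)} = c - \frac{404 + c}{-498 + R}$
$\frac{1}{-606883 + g{\left(-882,159 \right)}} = \frac{1}{-606883 + \frac{-404 - 79341 - 140238}{-498 - 882}} = \frac{1}{-606883 + \frac{-404 - 79341 - 140238}{-1380}} = \frac{1}{-606883 - - \frac{219983}{1380}} = \frac{1}{-606883 + \frac{219983}{1380}} = \frac{1}{- \frac{837278557}{1380}} = - \frac{1380}{837278557}$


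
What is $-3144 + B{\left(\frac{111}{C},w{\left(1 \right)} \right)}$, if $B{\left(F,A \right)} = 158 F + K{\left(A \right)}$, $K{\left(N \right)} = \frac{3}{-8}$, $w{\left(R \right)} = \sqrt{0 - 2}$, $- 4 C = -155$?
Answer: $- \frac{3337809}{1240} \approx -2691.8$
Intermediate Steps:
$C = \frac{155}{4}$ ($C = \left(- \frac{1}{4}\right) \left(-155\right) = \frac{155}{4} \approx 38.75$)
$w{\left(R \right)} = i \sqrt{2}$ ($w{\left(R \right)} = \sqrt{-2} = i \sqrt{2}$)
$K{\left(N \right)} = - \frac{3}{8}$ ($K{\left(N \right)} = 3 \left(- \frac{1}{8}\right) = - \frac{3}{8}$)
$B{\left(F,A \right)} = - \frac{3}{8} + 158 F$ ($B{\left(F,A \right)} = 158 F - \frac{3}{8} = - \frac{3}{8} + 158 F$)
$-3144 + B{\left(\frac{111}{C},w{\left(1 \right)} \right)} = -3144 - \left(\frac{3}{8} - 158 \frac{111}{\frac{155}{4}}\right) = -3144 - \left(\frac{3}{8} - 158 \cdot 111 \cdot \frac{4}{155}\right) = -3144 + \left(- \frac{3}{8} + 158 \cdot \frac{444}{155}\right) = -3144 + \left(- \frac{3}{8} + \frac{70152}{155}\right) = -3144 + \frac{560751}{1240} = - \frac{3337809}{1240}$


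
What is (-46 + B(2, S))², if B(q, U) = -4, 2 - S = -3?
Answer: 2500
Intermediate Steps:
S = 5 (S = 2 - 1*(-3) = 2 + 3 = 5)
(-46 + B(2, S))² = (-46 - 4)² = (-50)² = 2500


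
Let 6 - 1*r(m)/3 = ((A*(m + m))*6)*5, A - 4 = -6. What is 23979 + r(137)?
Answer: 73317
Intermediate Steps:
A = -2 (A = 4 - 6 = -2)
r(m) = 18 + 360*m (r(m) = 18 - 3*-2*(m + m)*6*5 = 18 - 3*-4*m*6*5 = 18 - 3*(-24*m)*5 = 18 - (-360)*m = 18 + 360*m)
23979 + r(137) = 23979 + (18 + 360*137) = 23979 + (18 + 49320) = 23979 + 49338 = 73317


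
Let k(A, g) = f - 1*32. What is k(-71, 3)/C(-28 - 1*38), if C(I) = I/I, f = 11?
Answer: -21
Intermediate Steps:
k(A, g) = -21 (k(A, g) = 11 - 1*32 = 11 - 32 = -21)
C(I) = 1
k(-71, 3)/C(-28 - 1*38) = -21/1 = -21*1 = -21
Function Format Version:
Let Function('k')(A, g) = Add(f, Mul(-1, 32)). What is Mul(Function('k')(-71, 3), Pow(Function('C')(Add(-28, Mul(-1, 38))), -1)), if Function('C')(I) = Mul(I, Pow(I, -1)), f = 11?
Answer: -21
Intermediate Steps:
Function('k')(A, g) = -21 (Function('k')(A, g) = Add(11, Mul(-1, 32)) = Add(11, -32) = -21)
Function('C')(I) = 1
Mul(Function('k')(-71, 3), Pow(Function('C')(Add(-28, Mul(-1, 38))), -1)) = Mul(-21, Pow(1, -1)) = Mul(-21, 1) = -21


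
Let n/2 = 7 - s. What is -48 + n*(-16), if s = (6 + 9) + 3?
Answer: 304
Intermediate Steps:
s = 18 (s = 15 + 3 = 18)
n = -22 (n = 2*(7 - 1*18) = 2*(7 - 18) = 2*(-11) = -22)
-48 + n*(-16) = -48 - 22*(-16) = -48 + 352 = 304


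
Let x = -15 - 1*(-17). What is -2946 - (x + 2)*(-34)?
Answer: -2810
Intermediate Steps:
x = 2 (x = -15 + 17 = 2)
-2946 - (x + 2)*(-34) = -2946 - (2 + 2)*(-34) = -2946 - 4*(-34) = -2946 - 1*(-136) = -2946 + 136 = -2810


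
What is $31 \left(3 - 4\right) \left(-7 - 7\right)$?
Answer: $434$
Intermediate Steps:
$31 \left(3 - 4\right) \left(-7 - 7\right) = 31 \left(-1\right) \left(-7 - 7\right) = \left(-31\right) \left(-14\right) = 434$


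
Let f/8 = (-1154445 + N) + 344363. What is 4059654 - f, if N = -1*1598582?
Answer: 23328966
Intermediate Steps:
N = -1598582
f = -19269312 (f = 8*((-1154445 - 1598582) + 344363) = 8*(-2753027 + 344363) = 8*(-2408664) = -19269312)
4059654 - f = 4059654 - 1*(-19269312) = 4059654 + 19269312 = 23328966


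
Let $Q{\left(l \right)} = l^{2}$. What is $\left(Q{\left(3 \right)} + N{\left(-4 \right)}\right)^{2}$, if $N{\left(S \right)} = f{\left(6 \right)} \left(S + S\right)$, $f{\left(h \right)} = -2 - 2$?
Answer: $1681$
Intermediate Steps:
$f{\left(h \right)} = -4$
$N{\left(S \right)} = - 8 S$ ($N{\left(S \right)} = - 4 \left(S + S\right) = - 4 \cdot 2 S = - 8 S$)
$\left(Q{\left(3 \right)} + N{\left(-4 \right)}\right)^{2} = \left(3^{2} - -32\right)^{2} = \left(9 + 32\right)^{2} = 41^{2} = 1681$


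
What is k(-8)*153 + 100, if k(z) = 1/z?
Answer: 647/8 ≈ 80.875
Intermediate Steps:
k(-8)*153 + 100 = 153/(-8) + 100 = -⅛*153 + 100 = -153/8 + 100 = 647/8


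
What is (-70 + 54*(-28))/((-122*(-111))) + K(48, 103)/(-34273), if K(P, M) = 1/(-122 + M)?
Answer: -515082146/4409187177 ≈ -0.11682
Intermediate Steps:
(-70 + 54*(-28))/((-122*(-111))) + K(48, 103)/(-34273) = (-70 + 54*(-28))/((-122*(-111))) + 1/((-122 + 103)*(-34273)) = (-70 - 1512)/13542 - 1/34273/(-19) = -1582*1/13542 - 1/19*(-1/34273) = -791/6771 + 1/651187 = -515082146/4409187177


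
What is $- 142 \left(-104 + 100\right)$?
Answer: $568$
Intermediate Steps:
$- 142 \left(-104 + 100\right) = \left(-142\right) \left(-4\right) = 568$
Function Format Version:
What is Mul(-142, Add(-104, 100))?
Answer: 568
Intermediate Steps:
Mul(-142, Add(-104, 100)) = Mul(-142, -4) = 568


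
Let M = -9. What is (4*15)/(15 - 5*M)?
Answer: 1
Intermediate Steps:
(4*15)/(15 - 5*M) = (4*15)/(15 - 5*(-9)) = 60/(15 + 45) = 60/60 = 60*(1/60) = 1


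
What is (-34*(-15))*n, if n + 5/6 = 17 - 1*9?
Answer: 3655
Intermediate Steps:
n = 43/6 (n = -⅚ + (17 - 1*9) = -⅚ + (17 - 9) = -⅚ + 8 = 43/6 ≈ 7.1667)
(-34*(-15))*n = -34*(-15)*(43/6) = 510*(43/6) = 3655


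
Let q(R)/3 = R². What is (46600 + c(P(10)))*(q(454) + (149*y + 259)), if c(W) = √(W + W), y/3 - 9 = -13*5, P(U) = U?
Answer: 27660595000 + 1187150*√5 ≈ 2.7663e+10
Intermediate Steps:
y = -168 (y = 27 + 3*(-13*5) = 27 + 3*(-65) = 27 - 195 = -168)
c(W) = √2*√W (c(W) = √(2*W) = √2*√W)
q(R) = 3*R²
(46600 + c(P(10)))*(q(454) + (149*y + 259)) = (46600 + √2*√10)*(3*454² + (149*(-168) + 259)) = (46600 + 2*√5)*(3*206116 + (-25032 + 259)) = (46600 + 2*√5)*(618348 - 24773) = (46600 + 2*√5)*593575 = 27660595000 + 1187150*√5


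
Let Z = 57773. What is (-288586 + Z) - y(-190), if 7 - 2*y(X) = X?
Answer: -461823/2 ≈ -2.3091e+5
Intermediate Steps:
y(X) = 7/2 - X/2
(-288586 + Z) - y(-190) = (-288586 + 57773) - (7/2 - 1/2*(-190)) = -230813 - (7/2 + 95) = -230813 - 1*197/2 = -230813 - 197/2 = -461823/2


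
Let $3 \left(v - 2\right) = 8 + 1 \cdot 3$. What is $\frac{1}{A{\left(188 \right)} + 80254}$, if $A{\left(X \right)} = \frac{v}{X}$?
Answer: $\frac{564}{45263273} \approx 1.246 \cdot 10^{-5}$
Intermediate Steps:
$v = \frac{17}{3}$ ($v = 2 + \frac{8 + 1 \cdot 3}{3} = 2 + \frac{8 + 3}{3} = 2 + \frac{1}{3} \cdot 11 = 2 + \frac{11}{3} = \frac{17}{3} \approx 5.6667$)
$A{\left(X \right)} = \frac{17}{3 X}$
$\frac{1}{A{\left(188 \right)} + 80254} = \frac{1}{\frac{17}{3 \cdot 188} + 80254} = \frac{1}{\frac{17}{3} \cdot \frac{1}{188} + 80254} = \frac{1}{\frac{17}{564} + 80254} = \frac{1}{\frac{45263273}{564}} = \frac{564}{45263273}$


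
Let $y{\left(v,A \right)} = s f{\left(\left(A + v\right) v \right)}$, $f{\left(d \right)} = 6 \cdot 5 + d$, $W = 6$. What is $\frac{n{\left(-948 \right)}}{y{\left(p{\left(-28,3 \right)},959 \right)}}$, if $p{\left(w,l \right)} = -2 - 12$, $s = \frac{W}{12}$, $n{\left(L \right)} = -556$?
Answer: $\frac{139}{1650} \approx 0.084242$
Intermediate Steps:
$s = \frac{1}{2}$ ($s = \frac{6}{12} = 6 \cdot \frac{1}{12} = \frac{1}{2} \approx 0.5$)
$f{\left(d \right)} = 30 + d$
$p{\left(w,l \right)} = -14$ ($p{\left(w,l \right)} = -2 - 12 = -14$)
$y{\left(v,A \right)} = 15 + \frac{v \left(A + v\right)}{2}$ ($y{\left(v,A \right)} = \frac{30 + \left(A + v\right) v}{2} = \frac{30 + v \left(A + v\right)}{2} = 15 + \frac{v \left(A + v\right)}{2}$)
$\frac{n{\left(-948 \right)}}{y{\left(p{\left(-28,3 \right)},959 \right)}} = - \frac{556}{15 + \frac{1}{2} \left(-14\right) \left(959 - 14\right)} = - \frac{556}{15 + \frac{1}{2} \left(-14\right) 945} = - \frac{556}{15 - 6615} = - \frac{556}{-6600} = \left(-556\right) \left(- \frac{1}{6600}\right) = \frac{139}{1650}$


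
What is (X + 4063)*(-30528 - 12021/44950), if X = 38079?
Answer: -28914587480091/22475 ≈ -1.2865e+9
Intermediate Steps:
(X + 4063)*(-30528 - 12021/44950) = (38079 + 4063)*(-30528 - 12021/44950) = 42142*(-30528 - 12021*1/44950) = 42142*(-30528 - 12021/44950) = 42142*(-1372245621/44950) = -28914587480091/22475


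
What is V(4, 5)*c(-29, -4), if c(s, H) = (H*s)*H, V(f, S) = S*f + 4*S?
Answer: -18560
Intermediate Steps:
V(f, S) = 4*S + S*f
c(s, H) = s*H²
V(4, 5)*c(-29, -4) = (5*(4 + 4))*(-29*(-4)²) = (5*8)*(-29*16) = 40*(-464) = -18560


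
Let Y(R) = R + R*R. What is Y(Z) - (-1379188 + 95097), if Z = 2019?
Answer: 5362471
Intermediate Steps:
Y(R) = R + R²
Y(Z) - (-1379188 + 95097) = 2019*(1 + 2019) - (-1379188 + 95097) = 2019*2020 - 1*(-1284091) = 4078380 + 1284091 = 5362471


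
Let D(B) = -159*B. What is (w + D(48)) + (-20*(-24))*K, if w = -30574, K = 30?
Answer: -23806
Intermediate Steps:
(w + D(48)) + (-20*(-24))*K = (-30574 - 159*48) - 20*(-24)*30 = (-30574 - 7632) + 480*30 = -38206 + 14400 = -23806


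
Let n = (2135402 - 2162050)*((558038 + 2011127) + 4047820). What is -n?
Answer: 176329416280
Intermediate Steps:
n = -176329416280 (n = -26648*(2569165 + 4047820) = -26648*6616985 = -176329416280)
-n = -1*(-176329416280) = 176329416280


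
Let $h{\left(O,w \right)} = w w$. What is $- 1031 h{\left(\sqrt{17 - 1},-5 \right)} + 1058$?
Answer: $-24717$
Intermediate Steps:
$h{\left(O,w \right)} = w^{2}$
$- 1031 h{\left(\sqrt{17 - 1},-5 \right)} + 1058 = - 1031 \left(-5\right)^{2} + 1058 = \left(-1031\right) 25 + 1058 = -25775 + 1058 = -24717$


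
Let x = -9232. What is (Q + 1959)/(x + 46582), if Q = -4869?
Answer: -97/1245 ≈ -0.077912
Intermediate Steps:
(Q + 1959)/(x + 46582) = (-4869 + 1959)/(-9232 + 46582) = -2910/37350 = -2910*1/37350 = -97/1245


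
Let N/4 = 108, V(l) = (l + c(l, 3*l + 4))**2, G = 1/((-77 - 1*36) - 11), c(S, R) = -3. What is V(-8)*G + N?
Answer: 53447/124 ≈ 431.02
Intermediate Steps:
G = -1/124 (G = 1/((-77 - 36) - 11) = 1/(-113 - 11) = 1/(-124) = -1/124 ≈ -0.0080645)
V(l) = (-3 + l)**2 (V(l) = (l - 3)**2 = (-3 + l)**2)
N = 432 (N = 4*108 = 432)
V(-8)*G + N = (-3 - 8)**2*(-1/124) + 432 = (-11)**2*(-1/124) + 432 = 121*(-1/124) + 432 = -121/124 + 432 = 53447/124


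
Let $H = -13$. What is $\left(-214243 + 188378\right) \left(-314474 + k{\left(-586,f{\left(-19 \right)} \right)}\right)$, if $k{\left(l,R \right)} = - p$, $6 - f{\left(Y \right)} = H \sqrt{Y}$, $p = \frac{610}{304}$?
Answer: $\frac{1236356130345}{152} \approx 8.1339 \cdot 10^{9}$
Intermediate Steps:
$p = \frac{305}{152}$ ($p = 610 \cdot \frac{1}{304} = \frac{305}{152} \approx 2.0066$)
$f{\left(Y \right)} = 6 + 13 \sqrt{Y}$ ($f{\left(Y \right)} = 6 - - 13 \sqrt{Y} = 6 + 13 \sqrt{Y}$)
$k{\left(l,R \right)} = - \frac{305}{152}$ ($k{\left(l,R \right)} = \left(-1\right) \frac{305}{152} = - \frac{305}{152}$)
$\left(-214243 + 188378\right) \left(-314474 + k{\left(-586,f{\left(-19 \right)} \right)}\right) = \left(-214243 + 188378\right) \left(-314474 - \frac{305}{152}\right) = \left(-25865\right) \left(- \frac{47800353}{152}\right) = \frac{1236356130345}{152}$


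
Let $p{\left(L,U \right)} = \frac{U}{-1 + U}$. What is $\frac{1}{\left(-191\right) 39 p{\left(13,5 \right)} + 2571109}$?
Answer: $\frac{4}{10247191} \approx 3.9035 \cdot 10^{-7}$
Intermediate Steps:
$\frac{1}{\left(-191\right) 39 p{\left(13,5 \right)} + 2571109} = \frac{1}{\left(-191\right) 39 \frac{5}{-1 + 5} + 2571109} = \frac{1}{- 7449 \cdot \frac{5}{4} + 2571109} = \frac{1}{- 7449 \cdot 5 \cdot \frac{1}{4} + 2571109} = \frac{1}{\left(-7449\right) \frac{5}{4} + 2571109} = \frac{1}{- \frac{37245}{4} + 2571109} = \frac{1}{\frac{10247191}{4}} = \frac{4}{10247191}$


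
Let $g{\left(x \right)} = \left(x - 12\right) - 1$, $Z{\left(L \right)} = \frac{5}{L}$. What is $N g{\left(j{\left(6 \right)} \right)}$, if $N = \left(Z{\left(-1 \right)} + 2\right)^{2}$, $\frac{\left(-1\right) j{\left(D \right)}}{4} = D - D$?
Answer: $-117$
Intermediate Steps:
$j{\left(D \right)} = 0$ ($j{\left(D \right)} = - 4 \left(D - D\right) = \left(-4\right) 0 = 0$)
$g{\left(x \right)} = -13 + x$ ($g{\left(x \right)} = \left(-12 + x\right) - 1 = -13 + x$)
$N = 9$ ($N = \left(\frac{5}{-1} + 2\right)^{2} = \left(5 \left(-1\right) + 2\right)^{2} = \left(-5 + 2\right)^{2} = \left(-3\right)^{2} = 9$)
$N g{\left(j{\left(6 \right)} \right)} = 9 \left(-13 + 0\right) = 9 \left(-13\right) = -117$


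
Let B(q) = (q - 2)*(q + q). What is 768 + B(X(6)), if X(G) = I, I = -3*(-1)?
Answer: 774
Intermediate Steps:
I = 3
X(G) = 3
B(q) = 2*q*(-2 + q) (B(q) = (-2 + q)*(2*q) = 2*q*(-2 + q))
768 + B(X(6)) = 768 + 2*3*(-2 + 3) = 768 + 2*3*1 = 768 + 6 = 774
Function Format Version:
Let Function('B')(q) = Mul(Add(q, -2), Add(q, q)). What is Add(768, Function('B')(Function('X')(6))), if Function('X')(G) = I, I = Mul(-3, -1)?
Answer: 774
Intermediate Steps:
I = 3
Function('X')(G) = 3
Function('B')(q) = Mul(2, q, Add(-2, q)) (Function('B')(q) = Mul(Add(-2, q), Mul(2, q)) = Mul(2, q, Add(-2, q)))
Add(768, Function('B')(Function('X')(6))) = Add(768, Mul(2, 3, Add(-2, 3))) = Add(768, Mul(2, 3, 1)) = Add(768, 6) = 774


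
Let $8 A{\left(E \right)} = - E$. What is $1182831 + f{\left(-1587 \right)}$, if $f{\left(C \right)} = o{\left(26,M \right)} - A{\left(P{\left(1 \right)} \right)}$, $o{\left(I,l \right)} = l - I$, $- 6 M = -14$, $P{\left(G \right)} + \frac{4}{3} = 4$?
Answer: $\frac{3548423}{3} \approx 1.1828 \cdot 10^{6}$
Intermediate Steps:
$P{\left(G \right)} = \frac{8}{3}$ ($P{\left(G \right)} = - \frac{4}{3} + 4 = \frac{8}{3}$)
$M = \frac{7}{3}$ ($M = \left(- \frac{1}{6}\right) \left(-14\right) = \frac{7}{3} \approx 2.3333$)
$A{\left(E \right)} = - \frac{E}{8}$ ($A{\left(E \right)} = \frac{\left(-1\right) E}{8} = - \frac{E}{8}$)
$f{\left(C \right)} = - \frac{70}{3}$ ($f{\left(C \right)} = \left(\frac{7}{3} - 26\right) - \left(- \frac{1}{8}\right) \frac{8}{3} = \left(\frac{7}{3} - 26\right) - - \frac{1}{3} = - \frac{71}{3} + \frac{1}{3} = - \frac{70}{3}$)
$1182831 + f{\left(-1587 \right)} = 1182831 - \frac{70}{3} = \frac{3548423}{3}$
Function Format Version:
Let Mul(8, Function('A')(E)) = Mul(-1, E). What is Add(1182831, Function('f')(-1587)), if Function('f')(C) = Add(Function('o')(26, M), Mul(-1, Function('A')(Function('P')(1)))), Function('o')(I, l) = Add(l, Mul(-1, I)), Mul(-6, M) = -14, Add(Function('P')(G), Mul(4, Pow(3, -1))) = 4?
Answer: Rational(3548423, 3) ≈ 1.1828e+6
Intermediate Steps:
Function('P')(G) = Rational(8, 3) (Function('P')(G) = Add(Rational(-4, 3), 4) = Rational(8, 3))
M = Rational(7, 3) (M = Mul(Rational(-1, 6), -14) = Rational(7, 3) ≈ 2.3333)
Function('A')(E) = Mul(Rational(-1, 8), E) (Function('A')(E) = Mul(Rational(1, 8), Mul(-1, E)) = Mul(Rational(-1, 8), E))
Function('f')(C) = Rational(-70, 3) (Function('f')(C) = Add(Add(Rational(7, 3), Mul(-1, 26)), Mul(-1, Mul(Rational(-1, 8), Rational(8, 3)))) = Add(Add(Rational(7, 3), -26), Mul(-1, Rational(-1, 3))) = Add(Rational(-71, 3), Rational(1, 3)) = Rational(-70, 3))
Add(1182831, Function('f')(-1587)) = Add(1182831, Rational(-70, 3)) = Rational(3548423, 3)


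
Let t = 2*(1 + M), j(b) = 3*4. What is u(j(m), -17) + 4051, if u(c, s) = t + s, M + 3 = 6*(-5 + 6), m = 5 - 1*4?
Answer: 4042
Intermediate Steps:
m = 1 (m = 5 - 4 = 1)
M = 3 (M = -3 + 6*(-5 + 6) = -3 + 6*1 = -3 + 6 = 3)
j(b) = 12
t = 8 (t = 2*(1 + 3) = 2*4 = 8)
u(c, s) = 8 + s
u(j(m), -17) + 4051 = (8 - 17) + 4051 = -9 + 4051 = 4042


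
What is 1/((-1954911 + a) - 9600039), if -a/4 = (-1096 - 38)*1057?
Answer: -1/6760398 ≈ -1.4792e-7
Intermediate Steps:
a = 4794552 (a = -4*(-1096 - 38)*1057 = -(-4536)*1057 = -4*(-1198638) = 4794552)
1/((-1954911 + a) - 9600039) = 1/((-1954911 + 4794552) - 9600039) = 1/(2839641 - 9600039) = 1/(-6760398) = -1/6760398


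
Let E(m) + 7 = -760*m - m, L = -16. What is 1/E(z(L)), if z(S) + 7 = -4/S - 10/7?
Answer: 28/174073 ≈ 0.00016085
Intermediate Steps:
z(S) = -59/7 - 4/S (z(S) = -7 + (-4/S - 10/7) = -7 + (-10/7 - 4/S) = -59/7 - 4/S)
E(m) = -7 - 761*m (E(m) = -7 + (-760*m - m) = -7 - 761*m)
1/E(z(L)) = 1/(-7 - 761*(-59/7 - 4/(-16))) = 1/(-7 - 761*(-59/7 - 4*(-1/16))) = 1/(-7 - 761*(-59/7 + ¼)) = 1/(-7 - 761*(-229/28)) = 1/(-7 + 174269/28) = 1/(174073/28) = 28/174073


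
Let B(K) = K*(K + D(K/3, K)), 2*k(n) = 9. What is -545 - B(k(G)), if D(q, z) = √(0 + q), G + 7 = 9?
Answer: -2261/4 - 9*√6/4 ≈ -570.76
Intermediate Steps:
G = 2 (G = -7 + 9 = 2)
k(n) = 9/2 (k(n) = (½)*9 = 9/2)
D(q, z) = √q
B(K) = K*(K + √3*√K/3) (B(K) = K*(K + √(K/3)) = K*(K + √3*√K/3))
-545 - B(k(G)) = -545 - ((9/2)² + √3*(9/2)^(3/2)/3) = -545 - (81/4 + √3*(27*√2/4)/3) = -545 - (81/4 + 9*√6/4) = -545 + (-81/4 - 9*√6/4) = -2261/4 - 9*√6/4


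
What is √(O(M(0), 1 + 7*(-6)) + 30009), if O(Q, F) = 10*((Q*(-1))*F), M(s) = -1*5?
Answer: √27959 ≈ 167.21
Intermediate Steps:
M(s) = -5
O(Q, F) = -10*F*Q (O(Q, F) = 10*((-Q)*F) = 10*(-F*Q) = -10*F*Q)
√(O(M(0), 1 + 7*(-6)) + 30009) = √(-10*(1 + 7*(-6))*(-5) + 30009) = √(-10*(1 - 42)*(-5) + 30009) = √(-10*(-41)*(-5) + 30009) = √(-2050 + 30009) = √27959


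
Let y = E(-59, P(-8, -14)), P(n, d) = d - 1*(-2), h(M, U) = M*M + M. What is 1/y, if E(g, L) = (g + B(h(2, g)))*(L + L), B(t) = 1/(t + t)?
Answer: 1/1414 ≈ 0.00070721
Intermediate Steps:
h(M, U) = M + M² (h(M, U) = M² + M = M + M²)
B(t) = 1/(2*t)
P(n, d) = 2 + d (P(n, d) = d + 2 = 2 + d)
E(g, L) = 2*L*(1/12 + g) (E(g, L) = (g + 1/(2*((2*(1 + 2)))))*(L + L) = (g + 1/(2*((2*3))))*(2*L) = (g + (½)/6)*(2*L) = (g + (½)*(⅙))*(2*L) = (g + 1/12)*(2*L) = (1/12 + g)*(2*L) = 2*L*(1/12 + g))
y = 1414 (y = (2 - 14)*(1 + 12*(-59))/6 = (⅙)*(-12)*(1 - 708) = (⅙)*(-12)*(-707) = 1414)
1/y = 1/1414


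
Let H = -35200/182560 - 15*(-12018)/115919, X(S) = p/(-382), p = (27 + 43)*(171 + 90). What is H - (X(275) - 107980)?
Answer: 2729070504039375/25262343589 ≈ 1.0803e+5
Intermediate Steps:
p = 18270 (p = 70*261 = 18270)
X(S) = -9135/191 (X(S) = 18270/(-382) = 18270*(-1/382) = -9135/191)
H = 180185890/132263579 (H = -35200*1/182560 + 180270*(1/115919) = -220/1141 + 180270/115919 = 180185890/132263579 ≈ 1.3623)
H - (X(275) - 107980) = 180185890/132263579 - (-9135/191 - 107980) = 180185890/132263579 - 1*(-20633315/191) = 180185890/132263579 + 20633315/191 = 2729070504039375/25262343589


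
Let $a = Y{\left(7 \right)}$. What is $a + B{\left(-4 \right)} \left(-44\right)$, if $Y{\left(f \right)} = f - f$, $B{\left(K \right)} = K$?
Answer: $176$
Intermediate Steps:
$Y{\left(f \right)} = 0$
$a = 0$
$a + B{\left(-4 \right)} \left(-44\right) = 0 - -176 = 0 + 176 = 176$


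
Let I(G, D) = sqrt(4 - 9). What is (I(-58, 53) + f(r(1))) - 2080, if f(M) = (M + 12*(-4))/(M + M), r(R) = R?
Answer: -4207/2 + I*sqrt(5) ≈ -2103.5 + 2.2361*I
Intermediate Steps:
I(G, D) = I*sqrt(5) (I(G, D) = sqrt(-5) = I*sqrt(5))
f(M) = (-48 + M)/(2*M) (f(M) = (M - 48)/((2*M)) = (-48 + M)*(1/(2*M)) = (-48 + M)/(2*M))
(I(-58, 53) + f(r(1))) - 2080 = (I*sqrt(5) + (1/2)*(-48 + 1)/1) - 2080 = (I*sqrt(5) + (1/2)*1*(-47)) - 2080 = (I*sqrt(5) - 47/2) - 2080 = (-47/2 + I*sqrt(5)) - 2080 = -4207/2 + I*sqrt(5)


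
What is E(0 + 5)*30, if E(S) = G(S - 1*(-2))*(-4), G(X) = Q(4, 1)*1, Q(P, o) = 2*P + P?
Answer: -1440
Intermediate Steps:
Q(P, o) = 3*P
G(X) = 12 (G(X) = (3*4)*1 = 12*1 = 12)
E(S) = -48 (E(S) = 12*(-4) = -48)
E(0 + 5)*30 = -48*30 = -1440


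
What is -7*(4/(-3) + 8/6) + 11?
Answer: 11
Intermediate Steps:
-7*(4/(-3) + 8/6) + 11 = -7*(4*(-⅓) + 8*(⅙)) + 11 = -7*(-4/3 + 4/3) + 11 = -7*0 + 11 = 0 + 11 = 11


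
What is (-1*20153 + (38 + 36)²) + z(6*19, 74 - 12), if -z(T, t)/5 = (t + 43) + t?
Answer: -15512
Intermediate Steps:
z(T, t) = -215 - 10*t (z(T, t) = -5*((t + 43) + t) = -5*((43 + t) + t) = -5*(43 + 2*t) = -215 - 10*t)
(-1*20153 + (38 + 36)²) + z(6*19, 74 - 12) = (-1*20153 + (38 + 36)²) + (-215 - 10*(74 - 12)) = (-20153 + 74²) + (-215 - 10*62) = (-20153 + 5476) + (-215 - 620) = -14677 - 835 = -15512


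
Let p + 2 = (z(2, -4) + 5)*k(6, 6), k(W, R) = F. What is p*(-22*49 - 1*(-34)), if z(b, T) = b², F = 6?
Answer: -54288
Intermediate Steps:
k(W, R) = 6
p = 52 (p = -2 + (2² + 5)*6 = -2 + (4 + 5)*6 = -2 + 9*6 = -2 + 54 = 52)
p*(-22*49 - 1*(-34)) = 52*(-22*49 - 1*(-34)) = 52*(-1078 + 34) = 52*(-1044) = -54288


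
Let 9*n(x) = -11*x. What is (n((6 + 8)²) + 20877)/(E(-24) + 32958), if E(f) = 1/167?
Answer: 31018079/49535883 ≈ 0.62617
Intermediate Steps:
n(x) = -11*x/9 (n(x) = (-11*x)/9 = -11*x/9)
E(f) = 1/167
(n((6 + 8)²) + 20877)/(E(-24) + 32958) = (-11*(6 + 8)²/9 + 20877)/(1/167 + 32958) = (-11/9*14² + 20877)/(5503987/167) = (-11/9*196 + 20877)*(167/5503987) = (-2156/9 + 20877)*(167/5503987) = (185737/9)*(167/5503987) = 31018079/49535883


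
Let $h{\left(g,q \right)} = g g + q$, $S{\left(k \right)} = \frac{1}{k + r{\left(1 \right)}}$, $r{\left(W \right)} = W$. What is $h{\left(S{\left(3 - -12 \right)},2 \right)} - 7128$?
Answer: $- \frac{1824255}{256} \approx -7126.0$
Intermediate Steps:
$S{\left(k \right)} = \frac{1}{1 + k}$ ($S{\left(k \right)} = \frac{1}{k + 1} = \frac{1}{1 + k}$)
$h{\left(g,q \right)} = q + g^{2}$ ($h{\left(g,q \right)} = g^{2} + q = q + g^{2}$)
$h{\left(S{\left(3 - -12 \right)},2 \right)} - 7128 = \left(2 + \left(\frac{1}{1 + \left(3 - -12\right)}\right)^{2}\right) - 7128 = \left(2 + \left(\frac{1}{1 + \left(3 + 12\right)}\right)^{2}\right) - 7128 = \left(2 + \left(\frac{1}{1 + 15}\right)^{2}\right) - 7128 = \left(2 + \left(\frac{1}{16}\right)^{2}\right) - 7128 = \left(2 + \frac{1}{256}\right) - 7128 = \frac{513}{256} - 7128 = - \frac{1824255}{256}$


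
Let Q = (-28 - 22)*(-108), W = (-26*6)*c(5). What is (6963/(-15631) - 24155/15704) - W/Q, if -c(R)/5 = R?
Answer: -543433979/200838456 ≈ -2.7058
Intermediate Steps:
c(R) = -5*R
W = 3900 (W = (-26*6)*(-5*5) = -156*(-25) = 3900)
Q = 5400 (Q = -50*(-108) = 5400)
(6963/(-15631) - 24155/15704) - W/Q = (6963/(-15631) - 24155/15704) - 3900/5400 = (6963*(-1/15631) - 24155*1/15704) - 3900/5400 = (-633/1421 - 24155/15704) - 1*13/18 = -44264887/22315384 - 13/18 = -543433979/200838456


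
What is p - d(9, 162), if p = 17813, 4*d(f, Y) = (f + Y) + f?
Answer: 17768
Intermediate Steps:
d(f, Y) = f/2 + Y/4 (d(f, Y) = ((f + Y) + f)/4 = ((Y + f) + f)/4 = (Y + 2*f)/4 = f/2 + Y/4)
p - d(9, 162) = 17813 - ((½)*9 + (¼)*162) = 17813 - (9/2 + 81/2) = 17813 - 1*45 = 17813 - 45 = 17768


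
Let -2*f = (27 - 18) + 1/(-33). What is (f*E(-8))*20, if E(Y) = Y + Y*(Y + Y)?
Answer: -118400/11 ≈ -10764.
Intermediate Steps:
E(Y) = Y + 2*Y**2 (E(Y) = Y + Y*(2*Y) = Y + 2*Y**2)
f = -148/33 (f = -((27 - 18) + 1/(-33))/2 = -(9 - 1/33)/2 = -1/2*296/33 = -148/33 ≈ -4.4848)
(f*E(-8))*20 = -(-1184)*(1 + 2*(-8))/33*20 = -(-1184)*(1 - 16)/33*20 = -(-1184)*(-15)/33*20 = -148/33*120*20 = -5920/11*20 = -118400/11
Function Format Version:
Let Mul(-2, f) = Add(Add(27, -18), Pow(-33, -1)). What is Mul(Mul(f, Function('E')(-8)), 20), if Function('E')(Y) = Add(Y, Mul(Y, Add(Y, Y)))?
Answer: Rational(-118400, 11) ≈ -10764.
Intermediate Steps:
Function('E')(Y) = Add(Y, Mul(2, Pow(Y, 2))) (Function('E')(Y) = Add(Y, Mul(Y, Mul(2, Y))) = Add(Y, Mul(2, Pow(Y, 2))))
f = Rational(-148, 33) (f = Mul(Rational(-1, 2), Add(Add(27, -18), Pow(-33, -1))) = Mul(Rational(-1, 2), Add(9, Rational(-1, 33))) = Mul(Rational(-1, 2), Rational(296, 33)) = Rational(-148, 33) ≈ -4.4848)
Mul(Mul(f, Function('E')(-8)), 20) = Mul(Mul(Rational(-148, 33), Mul(-8, Add(1, Mul(2, -8)))), 20) = Mul(Mul(Rational(-148, 33), Mul(-8, Add(1, -16))), 20) = Mul(Mul(Rational(-148, 33), Mul(-8, -15)), 20) = Mul(Mul(Rational(-148, 33), 120), 20) = Mul(Rational(-5920, 11), 20) = Rational(-118400, 11)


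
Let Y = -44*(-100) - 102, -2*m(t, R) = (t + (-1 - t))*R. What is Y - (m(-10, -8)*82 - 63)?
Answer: 4689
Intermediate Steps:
m(t, R) = R/2 (m(t, R) = -(t + (-1 - t))*R/2 = -(-1)*R/2 = R/2)
Y = 4298 (Y = 4400 - 102 = 4298)
Y - (m(-10, -8)*82 - 63) = 4298 - (((1/2)*(-8))*82 - 63) = 4298 - (-4*82 - 63) = 4298 - (-328 - 63) = 4298 - 1*(-391) = 4298 + 391 = 4689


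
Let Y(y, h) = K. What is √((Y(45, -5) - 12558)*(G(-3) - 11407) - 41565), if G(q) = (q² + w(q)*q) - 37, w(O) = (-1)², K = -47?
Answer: 5*√5765377 ≈ 12006.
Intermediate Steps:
w(O) = 1
Y(y, h) = -47
G(q) = -37 + q + q² (G(q) = (q² + 1*q) - 37 = (q² + q) - 37 = (q + q²) - 37 = -37 + q + q²)
√((Y(45, -5) - 12558)*(G(-3) - 11407) - 41565) = √((-47 - 12558)*((-37 - 3 + (-3)²) - 11407) - 41565) = √(-12605*((-37 - 3 + 9) - 11407) - 41565) = √(-12605*(-31 - 11407) - 41565) = √(-12605*(-11438) - 41565) = √(144175990 - 41565) = √144134425 = 5*√5765377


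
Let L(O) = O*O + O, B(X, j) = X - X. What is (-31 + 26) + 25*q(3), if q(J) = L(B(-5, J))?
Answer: -5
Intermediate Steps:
B(X, j) = 0
L(O) = O + O² (L(O) = O² + O = O + O²)
q(J) = 0 (q(J) = 0*(1 + 0) = 0*1 = 0)
(-31 + 26) + 25*q(3) = (-31 + 26) + 25*0 = -5 + 0 = -5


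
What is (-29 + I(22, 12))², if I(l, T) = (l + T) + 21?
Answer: 676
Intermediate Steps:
I(l, T) = 21 + T + l (I(l, T) = (T + l) + 21 = 21 + T + l)
(-29 + I(22, 12))² = (-29 + (21 + 12 + 22))² = (-29 + 55)² = 26² = 676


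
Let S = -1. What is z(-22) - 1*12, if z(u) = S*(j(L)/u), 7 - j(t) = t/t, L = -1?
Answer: -129/11 ≈ -11.727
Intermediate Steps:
j(t) = 6 (j(t) = 7 - t/t = 7 - 1*1 = 7 - 1 = 6)
z(u) = -6/u
z(-22) - 1*12 = -6/(-22) - 1*12 = -6*(-1/22) - 12 = 3/11 - 12 = -129/11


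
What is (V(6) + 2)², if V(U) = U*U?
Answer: 1444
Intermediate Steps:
V(U) = U²
(V(6) + 2)² = (6² + 2)² = (36 + 2)² = 38² = 1444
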